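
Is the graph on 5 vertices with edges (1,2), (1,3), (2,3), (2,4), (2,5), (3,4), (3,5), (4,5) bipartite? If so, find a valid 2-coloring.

Step 1: Attempt 2-coloring using BFS:
  Start at vertex 1, assign color 0
  Color vertex 2 with color 1 (neighbor of 1)
  Color vertex 3 with color 1 (neighbor of 1)

Step 2: Conflict found! Vertices 2 and 3 are adjacent but have the same color.
This means the graph contains an odd cycle.

The graph is NOT bipartite.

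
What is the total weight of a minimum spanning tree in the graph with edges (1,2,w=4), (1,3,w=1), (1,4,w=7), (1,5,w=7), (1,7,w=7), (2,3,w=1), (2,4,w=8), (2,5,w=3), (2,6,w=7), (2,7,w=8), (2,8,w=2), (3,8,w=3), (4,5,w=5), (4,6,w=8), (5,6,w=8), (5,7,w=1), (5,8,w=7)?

Apply Kruskal's algorithm (sort edges by weight, add if no cycle):

Sorted edges by weight:
  (1,3) w=1
  (2,3) w=1
  (5,7) w=1
  (2,8) w=2
  (2,5) w=3
  (3,8) w=3
  (1,2) w=4
  (4,5) w=5
  (1,5) w=7
  (1,4) w=7
  (1,7) w=7
  (2,6) w=7
  (5,8) w=7
  (2,4) w=8
  (2,7) w=8
  (4,6) w=8
  (5,6) w=8

Add edge (1,3) w=1 -- no cycle. Running total: 1
Add edge (2,3) w=1 -- no cycle. Running total: 2
Add edge (5,7) w=1 -- no cycle. Running total: 3
Add edge (2,8) w=2 -- no cycle. Running total: 5
Add edge (2,5) w=3 -- no cycle. Running total: 8
Skip edge (3,8) w=3 -- would create cycle
Skip edge (1,2) w=4 -- would create cycle
Add edge (4,5) w=5 -- no cycle. Running total: 13
Skip edge (1,5) w=7 -- would create cycle
Skip edge (1,4) w=7 -- would create cycle
Skip edge (1,7) w=7 -- would create cycle
Add edge (2,6) w=7 -- no cycle. Running total: 20

MST edges: (1,3,w=1), (2,3,w=1), (5,7,w=1), (2,8,w=2), (2,5,w=3), (4,5,w=5), (2,6,w=7)
Total MST weight: 1 + 1 + 1 + 2 + 3 + 5 + 7 = 20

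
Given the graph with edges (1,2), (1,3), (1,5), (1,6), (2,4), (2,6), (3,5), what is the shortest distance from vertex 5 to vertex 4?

Step 1: Build adjacency list:
  1: 2, 3, 5, 6
  2: 1, 4, 6
  3: 1, 5
  4: 2
  5: 1, 3
  6: 1, 2

Step 2: BFS from vertex 5 to find shortest path to 4:
  vertex 1 reached at distance 1
  vertex 3 reached at distance 1
  vertex 2 reached at distance 2
  vertex 6 reached at distance 2
  vertex 4 reached at distance 3

Step 3: Shortest path: 5 -> 1 -> 2 -> 4
Path length: 3 edges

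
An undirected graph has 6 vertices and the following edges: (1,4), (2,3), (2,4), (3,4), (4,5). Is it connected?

Step 1: Build adjacency list from edges:
  1: 4
  2: 3, 4
  3: 2, 4
  4: 1, 2, 3, 5
  5: 4
  6: (none)

Step 2: Run BFS/DFS from vertex 1:
  Visited: {1, 4, 2, 3, 5}
  Reached 5 of 6 vertices

Step 3: Only 5 of 6 vertices reached. Graph is disconnected.
Connected components: {1, 2, 3, 4, 5}, {6}
Answer: No, the graph is not connected (2 components).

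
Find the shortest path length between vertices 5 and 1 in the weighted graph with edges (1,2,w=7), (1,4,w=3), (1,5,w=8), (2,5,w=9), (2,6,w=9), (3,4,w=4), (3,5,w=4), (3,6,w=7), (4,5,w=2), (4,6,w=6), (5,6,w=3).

Step 1: Build adjacency list with weights:
  1: 2(w=7), 4(w=3), 5(w=8)
  2: 1(w=7), 5(w=9), 6(w=9)
  3: 4(w=4), 5(w=4), 6(w=7)
  4: 1(w=3), 3(w=4), 5(w=2), 6(w=6)
  5: 1(w=8), 2(w=9), 3(w=4), 4(w=2), 6(w=3)
  6: 2(w=9), 3(w=7), 4(w=6), 5(w=3)

Step 2: Apply Dijkstra's algorithm from vertex 5:
  Visit vertex 5 (distance=0)
    Update dist[1] = 8
    Update dist[2] = 9
    Update dist[3] = 4
    Update dist[4] = 2
    Update dist[6] = 3
  Visit vertex 4 (distance=2)
    Update dist[1] = 5
  Visit vertex 6 (distance=3)
  Visit vertex 3 (distance=4)
  Visit vertex 1 (distance=5)

Step 3: Shortest path: 5 -> 4 -> 1
Total weight: 2 + 3 = 5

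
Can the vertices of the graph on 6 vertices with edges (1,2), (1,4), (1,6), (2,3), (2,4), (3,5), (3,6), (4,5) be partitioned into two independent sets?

Step 1: Attempt 2-coloring using BFS:
  Start at vertex 1, assign color 0
  Color vertex 2 with color 1 (neighbor of 1)
  Color vertex 4 with color 1 (neighbor of 1)
  Color vertex 6 with color 1 (neighbor of 1)
  Color vertex 3 with color 0 (neighbor of 2)

Step 2: Conflict found! Vertices 2 and 4 are adjacent but have the same color.
This means the graph contains an odd cycle.

The graph is NOT bipartite.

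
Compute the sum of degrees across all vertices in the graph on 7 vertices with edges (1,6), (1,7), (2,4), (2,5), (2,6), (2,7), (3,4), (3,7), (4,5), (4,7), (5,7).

Step 1: Count edges incident to each vertex:
  deg(1) = 2 (neighbors: 6, 7)
  deg(2) = 4 (neighbors: 4, 5, 6, 7)
  deg(3) = 2 (neighbors: 4, 7)
  deg(4) = 4 (neighbors: 2, 3, 5, 7)
  deg(5) = 3 (neighbors: 2, 4, 7)
  deg(6) = 2 (neighbors: 1, 2)
  deg(7) = 5 (neighbors: 1, 2, 3, 4, 5)

Step 2: Sum all degrees:
  2 + 4 + 2 + 4 + 3 + 2 + 5 = 22

Verification: sum of degrees = 2 * |E| = 2 * 11 = 22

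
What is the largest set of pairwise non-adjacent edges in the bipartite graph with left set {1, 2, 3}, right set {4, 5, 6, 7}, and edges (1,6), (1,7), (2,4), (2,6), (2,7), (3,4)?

Step 1: List the neighbors of each left vertex:
  1: 6, 7
  2: 4, 6, 7
  3: 4

Step 2: Greedily match left vertices, then look for augmenting paths:
  Match 1 -- 6
  Match 2 -- 7
  Match 3 -- 4
  No augmenting path remains.

Step 3: Verify this is maximum:
  Matching size 3 = min(|L|, |R|) = min(3, 4), which is an upper bound, so this matching is maximum.

Maximum matching: {(1,6), (2,7), (3,4)}
Size: 3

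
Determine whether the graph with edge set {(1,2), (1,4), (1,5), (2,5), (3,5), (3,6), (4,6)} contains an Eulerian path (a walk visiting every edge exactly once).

Step 1: Find the degree of each vertex:
  deg(1) = 3
  deg(2) = 2
  deg(3) = 2
  deg(4) = 2
  deg(5) = 3
  deg(6) = 2

Step 2: Count vertices with odd degree:
  Odd-degree vertices: 1, 5 (2 total)

Step 3: Apply Euler's theorem:
  - Eulerian circuit exists iff graph is connected and all vertices have even degree
  - Eulerian path exists iff graph is connected and has 0 or 2 odd-degree vertices

Graph is connected with exactly 2 odd-degree vertices (1, 5).
Eulerian path exists (starting and ending at the odd-degree vertices), but no Eulerian circuit.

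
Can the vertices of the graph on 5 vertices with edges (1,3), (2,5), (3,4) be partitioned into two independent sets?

Step 1: Attempt 2-coloring using BFS:
  Start at vertex 1, assign color 0
  Color vertex 3 with color 1 (neighbor of 1)
  Color vertex 4 with color 0 (neighbor of 3)
  Start new component at vertex 2, assign color 0
  Color vertex 5 with color 1 (neighbor of 2)

Step 2: 2-coloring succeeded. No conflicts found.
  Set A (color 0): {1, 2, 4}
  Set B (color 1): {3, 5}

The graph is bipartite with partition {1, 2, 4}, {3, 5}.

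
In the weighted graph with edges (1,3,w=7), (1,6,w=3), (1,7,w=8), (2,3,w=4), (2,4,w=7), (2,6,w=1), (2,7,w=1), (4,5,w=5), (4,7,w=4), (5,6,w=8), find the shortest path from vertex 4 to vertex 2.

Step 1: Build adjacency list with weights:
  1: 3(w=7), 6(w=3), 7(w=8)
  2: 3(w=4), 4(w=7), 6(w=1), 7(w=1)
  3: 1(w=7), 2(w=4)
  4: 2(w=7), 5(w=5), 7(w=4)
  5: 4(w=5), 6(w=8)
  6: 1(w=3), 2(w=1), 5(w=8)
  7: 1(w=8), 2(w=1), 4(w=4)

Step 2: Apply Dijkstra's algorithm from vertex 4:
  Visit vertex 4 (distance=0)
    Update dist[2] = 7
    Update dist[5] = 5
    Update dist[7] = 4
  Visit vertex 7 (distance=4)
    Update dist[1] = 12
    Update dist[2] = 5
  Visit vertex 2 (distance=5)
    Update dist[3] = 9
    Update dist[6] = 6

Step 3: Shortest path: 4 -> 7 -> 2
Total weight: 4 + 1 = 5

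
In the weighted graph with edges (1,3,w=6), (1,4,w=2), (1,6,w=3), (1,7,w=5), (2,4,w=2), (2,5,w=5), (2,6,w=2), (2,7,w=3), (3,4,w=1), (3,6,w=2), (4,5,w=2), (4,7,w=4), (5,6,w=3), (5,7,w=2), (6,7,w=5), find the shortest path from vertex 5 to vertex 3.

Step 1: Build adjacency list with weights:
  1: 3(w=6), 4(w=2), 6(w=3), 7(w=5)
  2: 4(w=2), 5(w=5), 6(w=2), 7(w=3)
  3: 1(w=6), 4(w=1), 6(w=2)
  4: 1(w=2), 2(w=2), 3(w=1), 5(w=2), 7(w=4)
  5: 2(w=5), 4(w=2), 6(w=3), 7(w=2)
  6: 1(w=3), 2(w=2), 3(w=2), 5(w=3), 7(w=5)
  7: 1(w=5), 2(w=3), 4(w=4), 5(w=2), 6(w=5)

Step 2: Apply Dijkstra's algorithm from vertex 5:
  Visit vertex 5 (distance=0)
    Update dist[2] = 5
    Update dist[4] = 2
    Update dist[6] = 3
    Update dist[7] = 2
  Visit vertex 4 (distance=2)
    Update dist[1] = 4
    Update dist[2] = 4
    Update dist[3] = 3
  Visit vertex 7 (distance=2)
  Visit vertex 3 (distance=3)

Step 3: Shortest path: 5 -> 4 -> 3
Total weight: 2 + 1 = 3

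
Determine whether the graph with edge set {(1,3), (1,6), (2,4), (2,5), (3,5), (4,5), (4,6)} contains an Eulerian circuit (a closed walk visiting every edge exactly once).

Step 1: Find the degree of each vertex:
  deg(1) = 2
  deg(2) = 2
  deg(3) = 2
  deg(4) = 3
  deg(5) = 3
  deg(6) = 2

Step 2: Count vertices with odd degree:
  Odd-degree vertices: 4, 5 (2 total)

Step 3: Apply Euler's theorem:
  - Eulerian circuit exists iff graph is connected and all vertices have even degree
  - Eulerian path exists iff graph is connected and has 0 or 2 odd-degree vertices

Graph is connected with exactly 2 odd-degree vertices (4, 5).
Eulerian path exists (starting and ending at the odd-degree vertices), but no Eulerian circuit.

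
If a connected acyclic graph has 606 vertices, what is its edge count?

A tree on n vertices always has exactly n - 1 edges.
For n = 606: edges = 606 - 1 = 605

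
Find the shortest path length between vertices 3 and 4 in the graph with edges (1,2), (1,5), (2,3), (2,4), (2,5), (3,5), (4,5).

Step 1: Build adjacency list:
  1: 2, 5
  2: 1, 3, 4, 5
  3: 2, 5
  4: 2, 5
  5: 1, 2, 3, 4

Step 2: BFS from vertex 3 to find shortest path to 4:
  vertex 2 reached at distance 1
  vertex 5 reached at distance 1
  vertex 1 reached at distance 2
  vertex 4 reached at distance 2

Step 3: Shortest path: 3 -> 2 -> 4
Path length: 2 edges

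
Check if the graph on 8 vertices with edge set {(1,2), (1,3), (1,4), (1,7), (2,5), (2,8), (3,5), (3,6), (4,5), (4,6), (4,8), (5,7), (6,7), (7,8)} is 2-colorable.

Step 1: Attempt 2-coloring using BFS:
  Start at vertex 1, assign color 0
  Color vertex 2 with color 1 (neighbor of 1)
  Color vertex 3 with color 1 (neighbor of 1)
  Color vertex 4 with color 1 (neighbor of 1)
  Color vertex 7 with color 1 (neighbor of 1)
  Color vertex 5 with color 0 (neighbor of 2)
  Color vertex 8 with color 0 (neighbor of 2)
  Color vertex 6 with color 0 (neighbor of 3)

Step 2: 2-coloring succeeded. No conflicts found.
  Set A (color 0): {1, 5, 6, 8}
  Set B (color 1): {2, 3, 4, 7}

The graph is bipartite with partition {1, 5, 6, 8}, {2, 3, 4, 7}.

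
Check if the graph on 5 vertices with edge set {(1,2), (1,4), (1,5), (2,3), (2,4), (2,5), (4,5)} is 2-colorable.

Step 1: Attempt 2-coloring using BFS:
  Start at vertex 1, assign color 0
  Color vertex 2 with color 1 (neighbor of 1)
  Color vertex 4 with color 1 (neighbor of 1)
  Color vertex 5 with color 1 (neighbor of 1)
  Color vertex 3 with color 0 (neighbor of 2)

Step 2: Conflict found! Vertices 2 and 4 are adjacent but have the same color.
This means the graph contains an odd cycle.

The graph is NOT bipartite.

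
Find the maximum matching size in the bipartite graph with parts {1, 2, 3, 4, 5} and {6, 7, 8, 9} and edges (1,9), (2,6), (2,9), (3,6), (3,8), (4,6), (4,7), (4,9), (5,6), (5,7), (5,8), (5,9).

Step 1: List the neighbors of each left vertex:
  1: 9
  2: 6, 9
  3: 6, 8
  4: 6, 7, 9
  5: 6, 7, 8, 9

Step 2: Greedily match left vertices, then look for augmenting paths:
  Match 1 -- 9
  Match 2 -- 6
  Match 3 -- 8
  Match 4 -- 7
  No augmenting path remains.

Step 3: Verify this is maximum:
  Matching size 4 = min(|L|, |R|) = min(5, 4), which is an upper bound, so this matching is maximum.

Maximum matching: {(1,9), (2,6), (3,8), (4,7)}
Size: 4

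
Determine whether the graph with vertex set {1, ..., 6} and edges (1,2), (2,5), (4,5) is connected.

Step 1: Build adjacency list from edges:
  1: 2
  2: 1, 5
  3: (none)
  4: 5
  5: 2, 4
  6: (none)

Step 2: Run BFS/DFS from vertex 1:
  Visited: {1, 2, 5, 4}
  Reached 4 of 6 vertices

Step 3: Only 4 of 6 vertices reached. Graph is disconnected.
Connected components: {1, 2, 4, 5}, {3}, {6}
Answer: No, the graph is not connected (3 components).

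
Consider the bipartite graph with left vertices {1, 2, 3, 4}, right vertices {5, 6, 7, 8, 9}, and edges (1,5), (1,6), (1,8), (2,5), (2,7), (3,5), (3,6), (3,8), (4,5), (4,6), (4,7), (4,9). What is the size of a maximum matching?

Step 1: List the neighbors of each left vertex:
  1: 5, 6, 8
  2: 5, 7
  3: 5, 6, 8
  4: 5, 6, 7, 9

Step 2: Greedily match left vertices, then look for augmenting paths:
  Match 1 -- 5
  Match 2 -- 7
  Match 3 -- 6
  Match 4 -- 9
  No augmenting path remains.

Step 3: Verify this is maximum:
  Matching size 4 = min(|L|, |R|) = min(4, 5), which is an upper bound, so this matching is maximum.

Maximum matching: {(1,5), (2,7), (3,6), (4,9)}
Size: 4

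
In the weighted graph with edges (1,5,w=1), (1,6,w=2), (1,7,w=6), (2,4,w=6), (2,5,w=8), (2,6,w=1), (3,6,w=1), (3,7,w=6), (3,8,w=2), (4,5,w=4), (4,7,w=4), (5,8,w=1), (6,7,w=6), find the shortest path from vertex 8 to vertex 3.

Step 1: Build adjacency list with weights:
  1: 5(w=1), 6(w=2), 7(w=6)
  2: 4(w=6), 5(w=8), 6(w=1)
  3: 6(w=1), 7(w=6), 8(w=2)
  4: 2(w=6), 5(w=4), 7(w=4)
  5: 1(w=1), 2(w=8), 4(w=4), 8(w=1)
  6: 1(w=2), 2(w=1), 3(w=1), 7(w=6)
  7: 1(w=6), 3(w=6), 4(w=4), 6(w=6)
  8: 3(w=2), 5(w=1)

Step 2: Apply Dijkstra's algorithm from vertex 8:
  Visit vertex 8 (distance=0)
    Update dist[3] = 2
    Update dist[5] = 1
  Visit vertex 5 (distance=1)
    Update dist[1] = 2
    Update dist[2] = 9
    Update dist[4] = 5
  Visit vertex 1 (distance=2)
    Update dist[6] = 4
    Update dist[7] = 8
  Visit vertex 3 (distance=2)
    Update dist[6] = 3

Step 3: Shortest path: 8 -> 3
Total weight: 2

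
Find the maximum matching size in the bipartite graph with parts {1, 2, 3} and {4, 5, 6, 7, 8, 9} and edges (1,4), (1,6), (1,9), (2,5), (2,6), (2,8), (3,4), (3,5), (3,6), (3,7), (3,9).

Step 1: List the neighbors of each left vertex:
  1: 4, 6, 9
  2: 5, 6, 8
  3: 4, 5, 6, 7, 9

Step 2: Greedily match left vertices, then look for augmenting paths:
  Match 1 -- 4
  Match 2 -- 5
  Match 3 -- 6
  No augmenting path remains.

Step 3: Verify this is maximum:
  Matching size 3 = min(|L|, |R|) = min(3, 6), which is an upper bound, so this matching is maximum.

Maximum matching: {(1,4), (2,5), (3,6)}
Size: 3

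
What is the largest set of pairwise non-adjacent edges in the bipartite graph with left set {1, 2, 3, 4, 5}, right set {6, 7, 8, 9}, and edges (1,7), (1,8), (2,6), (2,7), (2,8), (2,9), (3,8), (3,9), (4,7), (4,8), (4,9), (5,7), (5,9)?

Step 1: List the neighbors of each left vertex:
  1: 7, 8
  2: 6, 7, 8, 9
  3: 8, 9
  4: 7, 8, 9
  5: 7, 9

Step 2: Greedily match left vertices, then look for augmenting paths:
  Match 1 -- 7
  Match 2 -- 6
  Match 3 -- 8
  Match 4 -- 9
  No augmenting path remains.

Step 3: Verify this is maximum:
  Matching size 4 = min(|L|, |R|) = min(5, 4), which is an upper bound, so this matching is maximum.

Maximum matching: {(1,7), (2,6), (3,8), (4,9)}
Size: 4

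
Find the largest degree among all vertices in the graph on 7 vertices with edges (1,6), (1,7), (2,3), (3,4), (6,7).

Step 1: Count edges incident to each vertex:
  deg(1) = 2 (neighbors: 6, 7)
  deg(2) = 1 (neighbors: 3)
  deg(3) = 2 (neighbors: 2, 4)
  deg(4) = 1 (neighbors: 3)
  deg(5) = 0 (neighbors: none)
  deg(6) = 2 (neighbors: 1, 7)
  deg(7) = 2 (neighbors: 1, 6)

Step 2: Find maximum:
  max(2, 1, 2, 1, 0, 2, 2) = 2 (vertex 1)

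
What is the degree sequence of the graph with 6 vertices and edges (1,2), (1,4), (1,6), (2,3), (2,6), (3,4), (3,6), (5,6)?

Step 1: Count edges incident to each vertex:
  deg(1) = 3 (neighbors: 2, 4, 6)
  deg(2) = 3 (neighbors: 1, 3, 6)
  deg(3) = 3 (neighbors: 2, 4, 6)
  deg(4) = 2 (neighbors: 1, 3)
  deg(5) = 1 (neighbors: 6)
  deg(6) = 4 (neighbors: 1, 2, 3, 5)

Step 2: Sort degrees in non-increasing order:
  Degrees: [3, 3, 3, 2, 1, 4] -> sorted: [4, 3, 3, 3, 2, 1]

Degree sequence: [4, 3, 3, 3, 2, 1]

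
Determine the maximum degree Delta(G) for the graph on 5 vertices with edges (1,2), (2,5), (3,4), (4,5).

Step 1: Count edges incident to each vertex:
  deg(1) = 1 (neighbors: 2)
  deg(2) = 2 (neighbors: 1, 5)
  deg(3) = 1 (neighbors: 4)
  deg(4) = 2 (neighbors: 3, 5)
  deg(5) = 2 (neighbors: 2, 4)

Step 2: Find maximum:
  max(1, 2, 1, 2, 2) = 2 (vertex 2)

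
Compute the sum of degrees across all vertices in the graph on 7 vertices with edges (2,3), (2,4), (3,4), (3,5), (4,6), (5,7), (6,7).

Step 1: Count edges incident to each vertex:
  deg(1) = 0 (neighbors: none)
  deg(2) = 2 (neighbors: 3, 4)
  deg(3) = 3 (neighbors: 2, 4, 5)
  deg(4) = 3 (neighbors: 2, 3, 6)
  deg(5) = 2 (neighbors: 3, 7)
  deg(6) = 2 (neighbors: 4, 7)
  deg(7) = 2 (neighbors: 5, 6)

Step 2: Sum all degrees:
  0 + 2 + 3 + 3 + 2 + 2 + 2 = 14

Verification: sum of degrees = 2 * |E| = 2 * 7 = 14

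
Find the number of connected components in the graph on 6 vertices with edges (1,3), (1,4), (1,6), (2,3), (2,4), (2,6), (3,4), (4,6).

Step 1: Build adjacency list from edges:
  1: 3, 4, 6
  2: 3, 4, 6
  3: 1, 2, 4
  4: 1, 2, 3, 6
  5: (none)
  6: 1, 2, 4

Step 2: Run BFS/DFS from vertex 1:
  Visited: {1, 3, 4, 6, 2}
  Reached 5 of 6 vertices

Step 3: Only 5 of 6 vertices reached. Graph is disconnected.
Connected components: {1, 2, 3, 4, 6}, {5}
Number of connected components: 2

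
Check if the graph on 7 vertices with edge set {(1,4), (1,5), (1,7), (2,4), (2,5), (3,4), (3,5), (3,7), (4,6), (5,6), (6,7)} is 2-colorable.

Step 1: Attempt 2-coloring using BFS:
  Start at vertex 1, assign color 0
  Color vertex 4 with color 1 (neighbor of 1)
  Color vertex 5 with color 1 (neighbor of 1)
  Color vertex 7 with color 1 (neighbor of 1)
  Color vertex 2 with color 0 (neighbor of 4)
  Color vertex 3 with color 0 (neighbor of 4)
  Color vertex 6 with color 0 (neighbor of 4)

Step 2: 2-coloring succeeded. No conflicts found.
  Set A (color 0): {1, 2, 3, 6}
  Set B (color 1): {4, 5, 7}

The graph is bipartite with partition {1, 2, 3, 6}, {4, 5, 7}.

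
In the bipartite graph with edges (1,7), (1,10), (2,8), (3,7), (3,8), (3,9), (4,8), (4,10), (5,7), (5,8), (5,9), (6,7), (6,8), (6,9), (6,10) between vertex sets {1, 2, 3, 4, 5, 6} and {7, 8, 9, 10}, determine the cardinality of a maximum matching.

Step 1: List the neighbors of each left vertex:
  1: 7, 10
  2: 8
  3: 7, 8, 9
  4: 8, 10
  5: 7, 8, 9
  6: 7, 8, 9, 10

Step 2: Greedily match left vertices, then look for augmenting paths:
  Match 1 -- 7
  Match 2 -- 8
  Match 3 -- 9
  Match 4 -- 10
  No augmenting path remains.

Step 3: Verify this is maximum:
  Matching size 4 = min(|L|, |R|) = min(6, 4), which is an upper bound, so this matching is maximum.

Maximum matching: {(1,7), (2,8), (3,9), (4,10)}
Size: 4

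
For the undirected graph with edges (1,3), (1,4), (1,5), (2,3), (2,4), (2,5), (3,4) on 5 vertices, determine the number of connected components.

Step 1: Build adjacency list from edges:
  1: 3, 4, 5
  2: 3, 4, 5
  3: 1, 2, 4
  4: 1, 2, 3
  5: 1, 2

Step 2: Run BFS/DFS from vertex 1:
  Visited: {1, 3, 4, 5, 2}
  Reached 5 of 5 vertices

Step 3: All 5 vertices reached from vertex 1, so the graph is connected.
Number of connected components: 1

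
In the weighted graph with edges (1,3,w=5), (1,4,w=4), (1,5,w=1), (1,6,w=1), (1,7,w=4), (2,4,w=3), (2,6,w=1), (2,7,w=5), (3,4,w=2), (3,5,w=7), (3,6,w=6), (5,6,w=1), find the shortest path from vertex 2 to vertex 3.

Step 1: Build adjacency list with weights:
  1: 3(w=5), 4(w=4), 5(w=1), 6(w=1), 7(w=4)
  2: 4(w=3), 6(w=1), 7(w=5)
  3: 1(w=5), 4(w=2), 5(w=7), 6(w=6)
  4: 1(w=4), 2(w=3), 3(w=2)
  5: 1(w=1), 3(w=7), 6(w=1)
  6: 1(w=1), 2(w=1), 3(w=6), 5(w=1)
  7: 1(w=4), 2(w=5)

Step 2: Apply Dijkstra's algorithm from vertex 2:
  Visit vertex 2 (distance=0)
    Update dist[4] = 3
    Update dist[6] = 1
    Update dist[7] = 5
  Visit vertex 6 (distance=1)
    Update dist[1] = 2
    Update dist[3] = 7
    Update dist[5] = 2
  Visit vertex 1 (distance=2)
  Visit vertex 5 (distance=2)
  Visit vertex 4 (distance=3)
    Update dist[3] = 5
  Visit vertex 3 (distance=5)

Step 3: Shortest path: 2 -> 4 -> 3
Total weight: 3 + 2 = 5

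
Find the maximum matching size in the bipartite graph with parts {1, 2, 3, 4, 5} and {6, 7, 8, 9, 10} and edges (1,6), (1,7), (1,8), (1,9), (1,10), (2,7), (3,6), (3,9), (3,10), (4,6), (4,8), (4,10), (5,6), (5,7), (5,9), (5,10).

Step 1: List the neighbors of each left vertex:
  1: 6, 7, 8, 9, 10
  2: 7
  3: 6, 9, 10
  4: 6, 8, 10
  5: 6, 7, 9, 10

Step 2: Greedily match left vertices, then look for augmenting paths:
  Match 1 -- 6
  Match 2 -- 7
  Match 3 -- 9
  Match 4 -- 8
  Match 5 -- 10
  No augmenting path remains.

Step 3: Verify this is maximum:
  Matching size 5 = min(|L|, |R|) = min(5, 5), which is an upper bound, so this matching is maximum.

Maximum matching: {(1,6), (2,7), (3,9), (4,8), (5,10)}
Size: 5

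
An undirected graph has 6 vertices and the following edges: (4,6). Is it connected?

Step 1: Build adjacency list from edges:
  1: (none)
  2: (none)
  3: (none)
  4: 6
  5: (none)
  6: 4

Step 2: Run BFS/DFS from vertex 1:
  Visited: {1}
  Reached 1 of 6 vertices

Step 3: Only 1 of 6 vertices reached. Graph is disconnected.
Connected components: {1}, {2}, {3}, {4, 6}, {5}
Answer: No, the graph is not connected (5 components).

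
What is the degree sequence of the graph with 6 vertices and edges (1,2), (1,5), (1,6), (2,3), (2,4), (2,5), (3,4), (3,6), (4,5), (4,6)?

Step 1: Count edges incident to each vertex:
  deg(1) = 3 (neighbors: 2, 5, 6)
  deg(2) = 4 (neighbors: 1, 3, 4, 5)
  deg(3) = 3 (neighbors: 2, 4, 6)
  deg(4) = 4 (neighbors: 2, 3, 5, 6)
  deg(5) = 3 (neighbors: 1, 2, 4)
  deg(6) = 3 (neighbors: 1, 3, 4)

Step 2: Sort degrees in non-increasing order:
  Degrees: [3, 4, 3, 4, 3, 3] -> sorted: [4, 4, 3, 3, 3, 3]

Degree sequence: [4, 4, 3, 3, 3, 3]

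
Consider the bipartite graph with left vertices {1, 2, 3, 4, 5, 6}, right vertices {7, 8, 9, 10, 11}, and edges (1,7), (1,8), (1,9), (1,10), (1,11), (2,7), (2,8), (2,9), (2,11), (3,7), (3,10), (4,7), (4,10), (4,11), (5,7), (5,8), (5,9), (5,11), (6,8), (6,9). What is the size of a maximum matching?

Step 1: List the neighbors of each left vertex:
  1: 7, 8, 9, 10, 11
  2: 7, 8, 9, 11
  3: 7, 10
  4: 7, 10, 11
  5: 7, 8, 9, 11
  6: 8, 9

Step 2: Greedily match left vertices, then look for augmenting paths:
  Match 1 -- 7
  Match 2 -- 8
  Match 3 -- 10
  Match 4 -- 11
  Match 5 -- 9
  No augmenting path remains.

Step 3: Verify this is maximum:
  Matching size 5 = min(|L|, |R|) = min(6, 5), which is an upper bound, so this matching is maximum.

Maximum matching: {(1,7), (2,8), (3,10), (4,11), (5,9)}
Size: 5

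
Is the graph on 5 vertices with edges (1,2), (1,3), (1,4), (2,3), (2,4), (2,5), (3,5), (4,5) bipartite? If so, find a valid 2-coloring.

Step 1: Attempt 2-coloring using BFS:
  Start at vertex 1, assign color 0
  Color vertex 2 with color 1 (neighbor of 1)
  Color vertex 3 with color 1 (neighbor of 1)
  Color vertex 4 with color 1 (neighbor of 1)

Step 2: Conflict found! Vertices 2 and 3 are adjacent but have the same color.
This means the graph contains an odd cycle.

The graph is NOT bipartite.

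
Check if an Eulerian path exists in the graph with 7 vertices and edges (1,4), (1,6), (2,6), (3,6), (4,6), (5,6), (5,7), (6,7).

Step 1: Find the degree of each vertex:
  deg(1) = 2
  deg(2) = 1
  deg(3) = 1
  deg(4) = 2
  deg(5) = 2
  deg(6) = 6
  deg(7) = 2

Step 2: Count vertices with odd degree:
  Odd-degree vertices: 2, 3 (2 total)

Step 3: Apply Euler's theorem:
  - Eulerian circuit exists iff graph is connected and all vertices have even degree
  - Eulerian path exists iff graph is connected and has 0 or 2 odd-degree vertices

Graph is connected with exactly 2 odd-degree vertices (2, 3).
Eulerian path exists (starting and ending at the odd-degree vertices), but no Eulerian circuit.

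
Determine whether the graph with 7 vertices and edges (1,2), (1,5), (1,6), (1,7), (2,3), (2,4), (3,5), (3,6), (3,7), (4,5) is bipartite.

Step 1: Attempt 2-coloring using BFS:
  Start at vertex 1, assign color 0
  Color vertex 2 with color 1 (neighbor of 1)
  Color vertex 5 with color 1 (neighbor of 1)
  Color vertex 6 with color 1 (neighbor of 1)
  Color vertex 7 with color 1 (neighbor of 1)
  Color vertex 3 with color 0 (neighbor of 2)
  Color vertex 4 with color 0 (neighbor of 2)

Step 2: 2-coloring succeeded. No conflicts found.
  Set A (color 0): {1, 3, 4}
  Set B (color 1): {2, 5, 6, 7}

The graph is bipartite with partition {1, 3, 4}, {2, 5, 6, 7}.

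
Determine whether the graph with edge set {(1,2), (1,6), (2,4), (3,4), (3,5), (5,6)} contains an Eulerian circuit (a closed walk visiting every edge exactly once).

Step 1: Find the degree of each vertex:
  deg(1) = 2
  deg(2) = 2
  deg(3) = 2
  deg(4) = 2
  deg(5) = 2
  deg(6) = 2

Step 2: Count vertices with odd degree:
  All vertices have even degree (0 odd-degree vertices)

Step 3: Apply Euler's theorem:
  - Eulerian circuit exists iff graph is connected and all vertices have even degree
  - Eulerian path exists iff graph is connected and has 0 or 2 odd-degree vertices

Graph is connected with 0 odd-degree vertices.
Both Eulerian circuit and Eulerian path exist.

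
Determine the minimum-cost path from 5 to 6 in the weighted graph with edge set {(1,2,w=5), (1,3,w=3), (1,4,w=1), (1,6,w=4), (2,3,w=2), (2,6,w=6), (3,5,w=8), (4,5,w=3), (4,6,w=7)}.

Step 1: Build adjacency list with weights:
  1: 2(w=5), 3(w=3), 4(w=1), 6(w=4)
  2: 1(w=5), 3(w=2), 6(w=6)
  3: 1(w=3), 2(w=2), 5(w=8)
  4: 1(w=1), 5(w=3), 6(w=7)
  5: 3(w=8), 4(w=3)
  6: 1(w=4), 2(w=6), 4(w=7)

Step 2: Apply Dijkstra's algorithm from vertex 5:
  Visit vertex 5 (distance=0)
    Update dist[3] = 8
    Update dist[4] = 3
  Visit vertex 4 (distance=3)
    Update dist[1] = 4
    Update dist[6] = 10
  Visit vertex 1 (distance=4)
    Update dist[2] = 9
    Update dist[3] = 7
    Update dist[6] = 8
  Visit vertex 3 (distance=7)
  Visit vertex 6 (distance=8)

Step 3: Shortest path: 5 -> 4 -> 1 -> 6
Total weight: 3 + 1 + 4 = 8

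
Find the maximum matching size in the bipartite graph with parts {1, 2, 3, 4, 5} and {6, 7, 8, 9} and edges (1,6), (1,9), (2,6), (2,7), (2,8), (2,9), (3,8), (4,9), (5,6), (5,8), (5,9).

Step 1: List the neighbors of each left vertex:
  1: 6, 9
  2: 6, 7, 8, 9
  3: 8
  4: 9
  5: 6, 8, 9

Step 2: Greedily match left vertices, then look for augmenting paths:
  Match 1 -- 6
  Match 2 -- 7
  Match 3 -- 8
  Match 4 -- 9
  No augmenting path remains.

Step 3: Verify this is maximum:
  Matching size 4 = min(|L|, |R|) = min(5, 4), which is an upper bound, so this matching is maximum.

Maximum matching: {(1,6), (2,7), (3,8), (4,9)}
Size: 4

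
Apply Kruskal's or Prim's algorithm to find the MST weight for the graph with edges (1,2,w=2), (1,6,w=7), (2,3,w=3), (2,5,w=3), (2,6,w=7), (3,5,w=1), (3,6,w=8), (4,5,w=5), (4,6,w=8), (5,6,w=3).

Apply Kruskal's algorithm (sort edges by weight, add if no cycle):

Sorted edges by weight:
  (3,5) w=1
  (1,2) w=2
  (2,3) w=3
  (2,5) w=3
  (5,6) w=3
  (4,5) w=5
  (1,6) w=7
  (2,6) w=7
  (3,6) w=8
  (4,6) w=8

Add edge (3,5) w=1 -- no cycle. Running total: 1
Add edge (1,2) w=2 -- no cycle. Running total: 3
Add edge (2,3) w=3 -- no cycle. Running total: 6
Skip edge (2,5) w=3 -- would create cycle
Add edge (5,6) w=3 -- no cycle. Running total: 9
Add edge (4,5) w=5 -- no cycle. Running total: 14

MST edges: (3,5,w=1), (1,2,w=2), (2,3,w=3), (5,6,w=3), (4,5,w=5)
Total MST weight: 1 + 2 + 3 + 3 + 5 = 14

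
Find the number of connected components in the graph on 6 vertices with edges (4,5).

Step 1: Build adjacency list from edges:
  1: (none)
  2: (none)
  3: (none)
  4: 5
  5: 4
  6: (none)

Step 2: Run BFS/DFS from vertex 1:
  Visited: {1}
  Reached 1 of 6 vertices

Step 3: Only 1 of 6 vertices reached. Graph is disconnected.
Connected components: {1}, {2}, {3}, {4, 5}, {6}
Number of connected components: 5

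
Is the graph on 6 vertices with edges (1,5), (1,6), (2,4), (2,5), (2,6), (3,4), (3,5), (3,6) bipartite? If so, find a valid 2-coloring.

Step 1: Attempt 2-coloring using BFS:
  Start at vertex 1, assign color 0
  Color vertex 5 with color 1 (neighbor of 1)
  Color vertex 6 with color 1 (neighbor of 1)
  Color vertex 2 with color 0 (neighbor of 5)
  Color vertex 3 with color 0 (neighbor of 5)
  Color vertex 4 with color 1 (neighbor of 2)

Step 2: 2-coloring succeeded. No conflicts found.
  Set A (color 0): {1, 2, 3}
  Set B (color 1): {4, 5, 6}

The graph is bipartite with partition {1, 2, 3}, {4, 5, 6}.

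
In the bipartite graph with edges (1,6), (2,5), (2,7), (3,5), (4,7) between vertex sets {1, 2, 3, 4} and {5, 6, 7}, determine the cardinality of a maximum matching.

Step 1: List the neighbors of each left vertex:
  1: 6
  2: 5, 7
  3: 5
  4: 7

Step 2: Greedily match left vertices, then look for augmenting paths:
  Match 1 -- 6
  Match 2 -- 5
  Match 4 -- 7
  No augmenting path remains.

Step 3: Verify this is maximum:
  Matching size 3 = min(|L|, |R|) = min(4, 3), which is an upper bound, so this matching is maximum.

Maximum matching: {(1,6), (2,5), (4,7)}
Size: 3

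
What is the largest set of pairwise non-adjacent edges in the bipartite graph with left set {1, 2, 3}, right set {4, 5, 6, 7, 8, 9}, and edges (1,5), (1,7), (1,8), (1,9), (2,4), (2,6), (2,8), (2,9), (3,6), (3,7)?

Step 1: List the neighbors of each left vertex:
  1: 5, 7, 8, 9
  2: 4, 6, 8, 9
  3: 6, 7

Step 2: Greedily match left vertices, then look for augmenting paths:
  Match 1 -- 5
  Match 2 -- 4
  Match 3 -- 6
  No augmenting path remains.

Step 3: Verify this is maximum:
  Matching size 3 = min(|L|, |R|) = min(3, 6), which is an upper bound, so this matching is maximum.

Maximum matching: {(1,5), (2,4), (3,6)}
Size: 3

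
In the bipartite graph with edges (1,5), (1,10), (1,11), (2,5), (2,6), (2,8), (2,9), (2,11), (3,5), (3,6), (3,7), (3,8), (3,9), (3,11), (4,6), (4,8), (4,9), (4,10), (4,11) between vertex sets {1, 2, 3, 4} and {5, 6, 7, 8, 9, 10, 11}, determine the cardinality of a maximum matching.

Step 1: List the neighbors of each left vertex:
  1: 5, 10, 11
  2: 5, 6, 8, 9, 11
  3: 5, 6, 7, 8, 9, 11
  4: 6, 8, 9, 10, 11

Step 2: Greedily match left vertices, then look for augmenting paths:
  Match 1 -- 5
  Match 2 -- 6
  Match 3 -- 7
  Match 4 -- 8
  No augmenting path remains.

Step 3: Verify this is maximum:
  Matching size 4 = min(|L|, |R|) = min(4, 7), which is an upper bound, so this matching is maximum.

Maximum matching: {(1,5), (2,6), (3,7), (4,8)}
Size: 4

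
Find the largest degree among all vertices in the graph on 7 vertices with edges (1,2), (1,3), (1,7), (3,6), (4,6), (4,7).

Step 1: Count edges incident to each vertex:
  deg(1) = 3 (neighbors: 2, 3, 7)
  deg(2) = 1 (neighbors: 1)
  deg(3) = 2 (neighbors: 1, 6)
  deg(4) = 2 (neighbors: 6, 7)
  deg(5) = 0 (neighbors: none)
  deg(6) = 2 (neighbors: 3, 4)
  deg(7) = 2 (neighbors: 1, 4)

Step 2: Find maximum:
  max(3, 1, 2, 2, 0, 2, 2) = 3 (vertex 1)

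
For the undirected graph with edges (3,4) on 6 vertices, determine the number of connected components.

Step 1: Build adjacency list from edges:
  1: (none)
  2: (none)
  3: 4
  4: 3
  5: (none)
  6: (none)

Step 2: Run BFS/DFS from vertex 1:
  Visited: {1}
  Reached 1 of 6 vertices

Step 3: Only 1 of 6 vertices reached. Graph is disconnected.
Connected components: {1}, {2}, {3, 4}, {5}, {6}
Number of connected components: 5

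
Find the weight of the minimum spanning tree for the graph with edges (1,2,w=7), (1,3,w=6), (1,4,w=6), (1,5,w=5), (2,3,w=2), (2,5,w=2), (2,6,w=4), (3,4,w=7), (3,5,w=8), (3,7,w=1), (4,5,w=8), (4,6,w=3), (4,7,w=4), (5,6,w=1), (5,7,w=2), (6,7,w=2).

Apply Kruskal's algorithm (sort edges by weight, add if no cycle):

Sorted edges by weight:
  (3,7) w=1
  (5,6) w=1
  (2,3) w=2
  (2,5) w=2
  (5,7) w=2
  (6,7) w=2
  (4,6) w=3
  (2,6) w=4
  (4,7) w=4
  (1,5) w=5
  (1,3) w=6
  (1,4) w=6
  (1,2) w=7
  (3,4) w=7
  (3,5) w=8
  (4,5) w=8

Add edge (3,7) w=1 -- no cycle. Running total: 1
Add edge (5,6) w=1 -- no cycle. Running total: 2
Add edge (2,3) w=2 -- no cycle. Running total: 4
Add edge (2,5) w=2 -- no cycle. Running total: 6
Skip edge (5,7) w=2 -- would create cycle
Skip edge (6,7) w=2 -- would create cycle
Add edge (4,6) w=3 -- no cycle. Running total: 9
Skip edge (2,6) w=4 -- would create cycle
Skip edge (4,7) w=4 -- would create cycle
Add edge (1,5) w=5 -- no cycle. Running total: 14

MST edges: (3,7,w=1), (5,6,w=1), (2,3,w=2), (2,5,w=2), (4,6,w=3), (1,5,w=5)
Total MST weight: 1 + 1 + 2 + 2 + 3 + 5 = 14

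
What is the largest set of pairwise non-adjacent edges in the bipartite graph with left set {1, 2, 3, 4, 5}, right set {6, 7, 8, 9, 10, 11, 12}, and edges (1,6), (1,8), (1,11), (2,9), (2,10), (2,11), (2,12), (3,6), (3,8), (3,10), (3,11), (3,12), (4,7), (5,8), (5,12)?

Step 1: List the neighbors of each left vertex:
  1: 6, 8, 11
  2: 9, 10, 11, 12
  3: 6, 8, 10, 11, 12
  4: 7
  5: 8, 12

Step 2: Greedily match left vertices, then look for augmenting paths:
  Match 1 -- 6
  Match 2 -- 9
  Match 3 -- 8
  Match 4 -- 7
  Match 5 -- 12
  No augmenting path remains.

Step 3: Verify this is maximum:
  Matching size 5 = min(|L|, |R|) = min(5, 7), which is an upper bound, so this matching is maximum.

Maximum matching: {(1,6), (2,9), (3,8), (4,7), (5,12)}
Size: 5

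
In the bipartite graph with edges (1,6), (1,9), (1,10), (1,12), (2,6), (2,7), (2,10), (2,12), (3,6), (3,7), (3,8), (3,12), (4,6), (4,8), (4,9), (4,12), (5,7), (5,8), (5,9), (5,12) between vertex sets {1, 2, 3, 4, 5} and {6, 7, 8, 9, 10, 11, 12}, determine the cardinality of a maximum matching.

Step 1: List the neighbors of each left vertex:
  1: 6, 9, 10, 12
  2: 6, 7, 10, 12
  3: 6, 7, 8, 12
  4: 6, 8, 9, 12
  5: 7, 8, 9, 12

Step 2: Greedily match left vertices, then look for augmenting paths:
  Match 1 -- 6
  Match 2 -- 7
  Match 3 -- 8
  Match 4 -- 9
  Match 5 -- 12
  No augmenting path remains.

Step 3: Verify this is maximum:
  Matching size 5 = min(|L|, |R|) = min(5, 7), which is an upper bound, so this matching is maximum.

Maximum matching: {(1,6), (2,7), (3,8), (4,9), (5,12)}
Size: 5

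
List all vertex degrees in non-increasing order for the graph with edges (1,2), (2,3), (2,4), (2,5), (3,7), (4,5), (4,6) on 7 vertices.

Step 1: Count edges incident to each vertex:
  deg(1) = 1 (neighbors: 2)
  deg(2) = 4 (neighbors: 1, 3, 4, 5)
  deg(3) = 2 (neighbors: 2, 7)
  deg(4) = 3 (neighbors: 2, 5, 6)
  deg(5) = 2 (neighbors: 2, 4)
  deg(6) = 1 (neighbors: 4)
  deg(7) = 1 (neighbors: 3)

Step 2: Sort degrees in non-increasing order:
  Degrees: [1, 4, 2, 3, 2, 1, 1] -> sorted: [4, 3, 2, 2, 1, 1, 1]

Degree sequence: [4, 3, 2, 2, 1, 1, 1]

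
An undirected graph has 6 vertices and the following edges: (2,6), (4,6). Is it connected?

Step 1: Build adjacency list from edges:
  1: (none)
  2: 6
  3: (none)
  4: 6
  5: (none)
  6: 2, 4

Step 2: Run BFS/DFS from vertex 1:
  Visited: {1}
  Reached 1 of 6 vertices

Step 3: Only 1 of 6 vertices reached. Graph is disconnected.
Connected components: {1}, {2, 4, 6}, {3}, {5}
Answer: No, the graph is not connected (4 components).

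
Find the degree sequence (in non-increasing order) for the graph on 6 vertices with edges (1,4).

Step 1: Count edges incident to each vertex:
  deg(1) = 1 (neighbors: 4)
  deg(2) = 0 (neighbors: none)
  deg(3) = 0 (neighbors: none)
  deg(4) = 1 (neighbors: 1)
  deg(5) = 0 (neighbors: none)
  deg(6) = 0 (neighbors: none)

Step 2: Sort degrees in non-increasing order:
  Degrees: [1, 0, 0, 1, 0, 0] -> sorted: [1, 1, 0, 0, 0, 0]

Degree sequence: [1, 1, 0, 0, 0, 0]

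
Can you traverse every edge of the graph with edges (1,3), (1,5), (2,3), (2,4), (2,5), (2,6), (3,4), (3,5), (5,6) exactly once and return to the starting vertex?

Step 1: Find the degree of each vertex:
  deg(1) = 2
  deg(2) = 4
  deg(3) = 4
  deg(4) = 2
  deg(5) = 4
  deg(6) = 2

Step 2: Count vertices with odd degree:
  All vertices have even degree (0 odd-degree vertices)

Step 3: Apply Euler's theorem:
  - Eulerian circuit exists iff graph is connected and all vertices have even degree
  - Eulerian path exists iff graph is connected and has 0 or 2 odd-degree vertices

Graph is connected with 0 odd-degree vertices.
Both Eulerian circuit and Eulerian path exist.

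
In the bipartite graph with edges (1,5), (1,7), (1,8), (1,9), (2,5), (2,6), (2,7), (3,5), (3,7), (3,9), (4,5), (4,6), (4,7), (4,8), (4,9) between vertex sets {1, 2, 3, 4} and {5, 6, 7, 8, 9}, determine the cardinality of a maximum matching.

Step 1: List the neighbors of each left vertex:
  1: 5, 7, 8, 9
  2: 5, 6, 7
  3: 5, 7, 9
  4: 5, 6, 7, 8, 9

Step 2: Greedily match left vertices, then look for augmenting paths:
  Match 1 -- 5
  Match 2 -- 6
  Match 3 -- 7
  Match 4 -- 8
  No augmenting path remains.

Step 3: Verify this is maximum:
  Matching size 4 = min(|L|, |R|) = min(4, 5), which is an upper bound, so this matching is maximum.

Maximum matching: {(1,5), (2,6), (3,7), (4,8)}
Size: 4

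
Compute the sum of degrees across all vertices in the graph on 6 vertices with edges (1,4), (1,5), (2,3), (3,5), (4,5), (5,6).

Step 1: Count edges incident to each vertex:
  deg(1) = 2 (neighbors: 4, 5)
  deg(2) = 1 (neighbors: 3)
  deg(3) = 2 (neighbors: 2, 5)
  deg(4) = 2 (neighbors: 1, 5)
  deg(5) = 4 (neighbors: 1, 3, 4, 6)
  deg(6) = 1 (neighbors: 5)

Step 2: Sum all degrees:
  2 + 1 + 2 + 2 + 4 + 1 = 12

Verification: sum of degrees = 2 * |E| = 2 * 6 = 12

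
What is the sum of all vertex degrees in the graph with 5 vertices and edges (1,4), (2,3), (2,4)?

Step 1: Count edges incident to each vertex:
  deg(1) = 1 (neighbors: 4)
  deg(2) = 2 (neighbors: 3, 4)
  deg(3) = 1 (neighbors: 2)
  deg(4) = 2 (neighbors: 1, 2)
  deg(5) = 0 (neighbors: none)

Step 2: Sum all degrees:
  1 + 2 + 1 + 2 + 0 = 6

Verification: sum of degrees = 2 * |E| = 2 * 3 = 6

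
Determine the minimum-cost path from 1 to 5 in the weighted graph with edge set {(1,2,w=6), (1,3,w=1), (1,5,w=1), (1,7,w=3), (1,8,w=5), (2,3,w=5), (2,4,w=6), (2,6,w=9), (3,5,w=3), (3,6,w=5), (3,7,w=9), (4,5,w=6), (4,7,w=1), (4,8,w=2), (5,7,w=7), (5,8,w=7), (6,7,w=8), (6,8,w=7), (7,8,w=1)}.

Step 1: Build adjacency list with weights:
  1: 2(w=6), 3(w=1), 5(w=1), 7(w=3), 8(w=5)
  2: 1(w=6), 3(w=5), 4(w=6), 6(w=9)
  3: 1(w=1), 2(w=5), 5(w=3), 6(w=5), 7(w=9)
  4: 2(w=6), 5(w=6), 7(w=1), 8(w=2)
  5: 1(w=1), 3(w=3), 4(w=6), 7(w=7), 8(w=7)
  6: 2(w=9), 3(w=5), 7(w=8), 8(w=7)
  7: 1(w=3), 3(w=9), 4(w=1), 5(w=7), 6(w=8), 8(w=1)
  8: 1(w=5), 4(w=2), 5(w=7), 6(w=7), 7(w=1)

Step 2: Apply Dijkstra's algorithm from vertex 1:
  Visit vertex 1 (distance=0)
    Update dist[2] = 6
    Update dist[3] = 1
    Update dist[5] = 1
    Update dist[7] = 3
    Update dist[8] = 5
  Visit vertex 3 (distance=1)
    Update dist[6] = 6
  Visit vertex 5 (distance=1)
    Update dist[4] = 7

Step 3: Shortest path: 1 -> 5
Total weight: 1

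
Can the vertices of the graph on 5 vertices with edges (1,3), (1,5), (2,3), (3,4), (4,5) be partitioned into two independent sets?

Step 1: Attempt 2-coloring using BFS:
  Start at vertex 1, assign color 0
  Color vertex 3 with color 1 (neighbor of 1)
  Color vertex 5 with color 1 (neighbor of 1)
  Color vertex 2 with color 0 (neighbor of 3)
  Color vertex 4 with color 0 (neighbor of 3)

Step 2: 2-coloring succeeded. No conflicts found.
  Set A (color 0): {1, 2, 4}
  Set B (color 1): {3, 5}

The graph is bipartite with partition {1, 2, 4}, {3, 5}.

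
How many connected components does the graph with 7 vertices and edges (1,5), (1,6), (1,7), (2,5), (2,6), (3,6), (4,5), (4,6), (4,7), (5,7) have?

Step 1: Build adjacency list from edges:
  1: 5, 6, 7
  2: 5, 6
  3: 6
  4: 5, 6, 7
  5: 1, 2, 4, 7
  6: 1, 2, 3, 4
  7: 1, 4, 5

Step 2: Run BFS/DFS from vertex 1:
  Visited: {1, 5, 6, 7, 2, 4, 3}
  Reached 7 of 7 vertices

Step 3: All 7 vertices reached from vertex 1, so the graph is connected.
Number of connected components: 1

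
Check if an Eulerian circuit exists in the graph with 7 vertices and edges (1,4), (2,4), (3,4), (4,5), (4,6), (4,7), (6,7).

Step 1: Find the degree of each vertex:
  deg(1) = 1
  deg(2) = 1
  deg(3) = 1
  deg(4) = 6
  deg(5) = 1
  deg(6) = 2
  deg(7) = 2

Step 2: Count vertices with odd degree:
  Odd-degree vertices: 1, 2, 3, 5 (4 total)

Step 3: Apply Euler's theorem:
  - Eulerian circuit exists iff graph is connected and all vertices have even degree
  - Eulerian path exists iff graph is connected and has 0 or 2 odd-degree vertices

Graph has 4 odd-degree vertices (need 0 or 2).
Neither Eulerian path nor Eulerian circuit exists.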